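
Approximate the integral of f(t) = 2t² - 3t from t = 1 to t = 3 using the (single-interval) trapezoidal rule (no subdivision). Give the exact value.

T = (b−a)/2 · [f(1) + f(3)] = 1·[(-1) + 9] = 8.

8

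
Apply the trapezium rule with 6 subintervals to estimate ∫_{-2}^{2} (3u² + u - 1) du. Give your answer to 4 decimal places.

h = (2 − (-2))/6 = 0.666667.
Nodes u₀,…,u₆ = -2, -1.333333, -0.666667, 0, 0.666667, 1.333333, 2.
f(u) = 3u² + u - 1: f₀=9, f₁=3, f₂=-0.333333, f₃=-1, f₄=1, f₅=5.666667, f₆=13.
(h/2)·[f₀ + 2f₁ + 2f₂ + 2f₃ + 2f₄ + 2f₅ + f₆] = 0.333333·(38.666667) = 12.8889.

12.8889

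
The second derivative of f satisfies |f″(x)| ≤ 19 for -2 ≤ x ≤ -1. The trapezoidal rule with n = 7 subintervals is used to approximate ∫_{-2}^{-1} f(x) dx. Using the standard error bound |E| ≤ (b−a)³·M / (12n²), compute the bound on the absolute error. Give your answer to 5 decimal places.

0.03231

|E| ≤ (1)³·19 / (12·7²) = 19/588 = 0.03231.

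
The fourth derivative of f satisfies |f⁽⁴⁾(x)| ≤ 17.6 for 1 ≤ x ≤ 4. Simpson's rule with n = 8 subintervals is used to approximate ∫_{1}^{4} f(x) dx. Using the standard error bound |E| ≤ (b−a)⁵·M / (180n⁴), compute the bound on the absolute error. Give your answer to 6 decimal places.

0.005801

|E| ≤ (3)⁵·17.6 / (180·8⁴) = 4276.8/737280 = 0.005801.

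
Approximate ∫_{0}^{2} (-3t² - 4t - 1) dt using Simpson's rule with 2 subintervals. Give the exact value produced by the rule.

-18

h = (2 − 0)/2 = 1.
Nodes t₀,…,t₂ = 0, 1, 2.
f(t) = -3t² - 4t - 1: f₀=-1, f₁=-8, f₂=-21.
(h/3)·[f₀ + 4f₁ + f₂] = 0.333333·(-54) = -18.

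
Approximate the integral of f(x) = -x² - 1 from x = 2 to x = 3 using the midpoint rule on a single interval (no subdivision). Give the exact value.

M = (b−a)·f(2.5) = 1·(-7.25) = -7.25.

-7.25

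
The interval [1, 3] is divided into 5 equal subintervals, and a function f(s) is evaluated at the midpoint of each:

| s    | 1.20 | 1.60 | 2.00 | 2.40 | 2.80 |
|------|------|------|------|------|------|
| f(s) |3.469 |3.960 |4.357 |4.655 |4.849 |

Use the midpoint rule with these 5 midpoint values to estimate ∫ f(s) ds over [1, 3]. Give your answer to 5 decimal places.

h = 0.4, n = 5.
h·[y(m₁) + y(m₂) + y(m₃) + y(m₄) + y(m₅)] = 0.4·(21.290) = 8.51600.

8.51600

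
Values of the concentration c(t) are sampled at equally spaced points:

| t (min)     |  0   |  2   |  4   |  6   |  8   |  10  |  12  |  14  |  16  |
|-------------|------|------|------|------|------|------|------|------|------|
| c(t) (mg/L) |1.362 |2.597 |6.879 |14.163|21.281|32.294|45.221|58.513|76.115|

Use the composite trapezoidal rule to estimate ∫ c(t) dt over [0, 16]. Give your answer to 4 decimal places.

h = 2, n = 8.
(h/2)·[y₀ + 2y₁ + 2y₂ + 2y₃ + 2y₄ + 2y₅ + 2y₆ + 2y₇ + y₈] = 1·(439.373) = 439.3730.

439.3730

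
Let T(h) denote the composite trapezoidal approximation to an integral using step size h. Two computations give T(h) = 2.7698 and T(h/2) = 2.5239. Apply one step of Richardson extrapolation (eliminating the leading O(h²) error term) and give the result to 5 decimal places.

R = (4·T(h/2) − T(h)) / 3 = (4·2.5239 − 2.7698)/3 = (7.3258)/3 = 2.44193.

2.44193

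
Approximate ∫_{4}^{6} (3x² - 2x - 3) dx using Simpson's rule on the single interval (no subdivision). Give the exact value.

S = (b−a)/6 · [f(4) + 4f(5) + f(6)] = 0.333333·[37 + 4·62 + 93] = 126.

126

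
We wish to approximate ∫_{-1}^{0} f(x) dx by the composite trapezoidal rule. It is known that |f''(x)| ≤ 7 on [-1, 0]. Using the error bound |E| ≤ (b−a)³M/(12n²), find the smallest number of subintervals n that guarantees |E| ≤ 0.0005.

35

Need 7/(12n²) ≤ 0.0005.
n² ≥ 7/(12·0.0005) = 1166.67 ⇒ n ≥ 34.1565, so the smallest n is 35.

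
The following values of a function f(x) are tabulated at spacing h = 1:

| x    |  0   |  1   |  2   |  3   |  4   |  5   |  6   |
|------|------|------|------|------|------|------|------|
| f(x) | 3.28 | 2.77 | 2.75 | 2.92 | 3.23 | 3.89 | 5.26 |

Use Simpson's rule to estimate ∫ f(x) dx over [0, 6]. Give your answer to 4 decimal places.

19.6067

h = 1, n = 6.
(h/3)·[y₀ + 4y₁ + 2y₂ + 4y₃ + 2y₄ + 4y₅ + y₆] = 0.333333·(58.82) = 19.6067.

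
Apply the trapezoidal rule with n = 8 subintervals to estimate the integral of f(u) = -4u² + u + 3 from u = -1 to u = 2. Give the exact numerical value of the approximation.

-1.78125

h = (2 − (-1))/8 = 0.375.
Nodes u₀,…,u₈ = -1, -0.625, -0.25, 0.125, 0.5, 0.875, 1.25, 1.625, 2.
f(u) = -4u² + u + 3: f₀=-2, f₁=0.8125, f₂=2.5, f₃=3.0625, f₄=2.5, f₅=0.8125, f₆=-2, f₇=-5.9375, f₈=-11.
(h/2)·[f₀ + 2f₁ + 2f₂ + 2f₃ + 2f₄ + 2f₅ + 2f₆ + 2f₇ + f₈] = 0.1875·(-9.5) = -1.78125.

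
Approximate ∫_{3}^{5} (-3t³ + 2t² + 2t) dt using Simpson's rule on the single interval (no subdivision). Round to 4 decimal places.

-326.6667

S = (b−a)/6 · [f(3) + 4f(4) + f(5)] = 0.333333·[(-57) + 4·(-152) + (-315)] = -326.6667.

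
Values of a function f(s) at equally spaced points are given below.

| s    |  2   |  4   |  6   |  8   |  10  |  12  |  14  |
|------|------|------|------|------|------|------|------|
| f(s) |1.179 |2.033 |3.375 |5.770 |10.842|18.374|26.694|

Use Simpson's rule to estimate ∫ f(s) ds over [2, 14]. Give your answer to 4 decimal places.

107.3433

h = 2, n = 6.
(h/3)·[y₀ + 4y₁ + 2y₂ + 4y₃ + 2y₄ + 4y₅ + y₆] = 0.666667·(161.015) = 107.3433.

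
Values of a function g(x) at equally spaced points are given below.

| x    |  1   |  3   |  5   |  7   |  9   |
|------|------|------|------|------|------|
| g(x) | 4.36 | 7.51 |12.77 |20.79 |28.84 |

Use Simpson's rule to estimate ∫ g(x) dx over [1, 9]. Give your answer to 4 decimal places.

114.6267

h = 2, n = 4.
(h/3)·[y₀ + 4y₁ + 2y₂ + 4y₃ + y₄] = 0.666667·(171.94) = 114.6267.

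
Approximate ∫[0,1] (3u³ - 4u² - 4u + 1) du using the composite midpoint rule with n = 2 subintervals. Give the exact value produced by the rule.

h = (1 − 0)/2 = 0.5.
Midpoints m₁,…,m₂ = 0.25, 0.75.
f(m₁)=-0.203125, f(m₂)=-2.984375.
h·[f(m₁) + f(m₂)] = 0.5·(-3.1875) = -1.59375.

-1.59375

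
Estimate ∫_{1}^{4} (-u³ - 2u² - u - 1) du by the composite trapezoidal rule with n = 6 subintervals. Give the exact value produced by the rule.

-117.4375

h = (4 − 1)/6 = 0.5.
Nodes u₀,…,u₆ = 1, 1.5, 2, 2.5, 3, 3.5, 4.
f(u) = -u³ - 2u² - u - 1: f₀=-5, f₁=-10.375, f₂=-19, f₃=-31.625, f₄=-49, f₅=-71.875, f₆=-101.
(h/2)·[f₀ + 2f₁ + 2f₂ + 2f₃ + 2f₄ + 2f₅ + f₆] = 0.25·(-469.75) = -117.4375.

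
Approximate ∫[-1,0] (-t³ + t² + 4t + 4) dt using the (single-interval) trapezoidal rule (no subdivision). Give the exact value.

T = (b−a)/2 · [f(-1) + f(0)] = 0.5·[2 + 4] = 3.

3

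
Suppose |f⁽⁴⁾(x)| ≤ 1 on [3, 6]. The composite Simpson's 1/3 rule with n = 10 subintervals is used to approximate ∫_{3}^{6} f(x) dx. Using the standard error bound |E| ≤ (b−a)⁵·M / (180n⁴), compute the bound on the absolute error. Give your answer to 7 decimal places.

0.0001350

|E| ≤ (3)⁵·1 / (180·10⁴) = 243/1800000 = 0.0001350.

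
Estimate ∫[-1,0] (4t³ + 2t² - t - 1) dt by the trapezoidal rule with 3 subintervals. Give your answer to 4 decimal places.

h = (0 − (-1))/3 = 0.333333.
Nodes t₀,…,t₃ = -1, -0.666667, -0.333333, 0.
f(t) = 4t³ + 2t² - t - 1: f₀=-2, f₁=-0.629630, f₂=-0.592593, f₃=-1.
(h/2)·[f₀ + 2f₁ + 2f₂ + f₃] = 0.166667·(-5.444444) = -0.9074.

-0.9074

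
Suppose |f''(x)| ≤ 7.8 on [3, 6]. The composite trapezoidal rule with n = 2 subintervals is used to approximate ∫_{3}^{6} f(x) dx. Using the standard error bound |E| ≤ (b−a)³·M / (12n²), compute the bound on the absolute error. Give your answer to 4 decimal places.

|E| ≤ (3)³·7.8 / (12·2²) = 210.6/48 = 4.3875.

4.3875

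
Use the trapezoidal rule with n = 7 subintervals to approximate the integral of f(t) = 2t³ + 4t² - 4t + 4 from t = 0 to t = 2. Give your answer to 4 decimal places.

18.9388

h = (2 − 0)/7 = 0.285714.
Nodes t₀,…,t₇ = 0, 0.285714, 0.571429, 0.857143, 1.142857, 1.428571, 1.714286, 2.
f(t) = 2t³ + 4t² - 4t + 4: f₀=4, f₁=3.230321, f₂=3.393586, f₃=4.769679, f₄=7.638484, f₅=12.279883, f₆=18.973761, f₇=28.
(h/2)·[f₀ + 2f₁ + 2f₂ + 2f₃ + 2f₄ + 2f₅ + 2f₆ + f₇] = 0.142857·(132.571429) = 18.9388.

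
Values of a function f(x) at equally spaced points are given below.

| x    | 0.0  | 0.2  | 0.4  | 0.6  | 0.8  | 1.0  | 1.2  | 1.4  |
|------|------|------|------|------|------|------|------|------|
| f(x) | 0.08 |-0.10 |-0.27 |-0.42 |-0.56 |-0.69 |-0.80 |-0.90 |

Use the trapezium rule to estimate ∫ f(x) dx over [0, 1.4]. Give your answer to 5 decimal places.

h = 0.2, n = 7.
(h/2)·[y₀ + 2y₁ + 2y₂ + 2y₃ + 2y₄ + 2y₅ + 2y₆ + y₇] = 0.1·(-6.50) = -0.65000.

-0.65000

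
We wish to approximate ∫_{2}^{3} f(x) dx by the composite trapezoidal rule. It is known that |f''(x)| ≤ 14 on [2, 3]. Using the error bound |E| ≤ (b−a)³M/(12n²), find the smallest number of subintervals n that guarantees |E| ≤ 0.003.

20

Need 14/(12n²) ≤ 0.003.
n² ≥ 14/(12·0.003) = 388.889 ⇒ n ≥ 19.7203, so the smallest n is 20.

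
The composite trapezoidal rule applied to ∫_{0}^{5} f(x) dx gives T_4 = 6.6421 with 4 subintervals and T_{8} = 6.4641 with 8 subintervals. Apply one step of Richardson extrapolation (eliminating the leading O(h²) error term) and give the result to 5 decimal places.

R = (4·T_{8} − T_4) / 3 = (4·6.4641 − 6.6421)/3 = (19.2143)/3 = 6.40477.

6.40477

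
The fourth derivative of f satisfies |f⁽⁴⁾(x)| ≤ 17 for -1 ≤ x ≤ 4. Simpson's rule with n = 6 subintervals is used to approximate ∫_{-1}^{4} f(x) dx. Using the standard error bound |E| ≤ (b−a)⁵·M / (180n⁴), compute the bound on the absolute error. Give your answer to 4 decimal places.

|E| ≤ (5)⁵·17 / (180·6⁴) = 53125/233280 = 0.2277.

0.2277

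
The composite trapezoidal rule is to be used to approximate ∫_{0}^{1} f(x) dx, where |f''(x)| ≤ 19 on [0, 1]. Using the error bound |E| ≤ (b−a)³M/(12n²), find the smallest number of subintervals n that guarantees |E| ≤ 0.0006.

Need 19/(12n²) ≤ 0.0006.
n² ≥ 19/(12·0.0006) = 2638.89 ⇒ n ≥ 51.3701, so the smallest n is 52.

52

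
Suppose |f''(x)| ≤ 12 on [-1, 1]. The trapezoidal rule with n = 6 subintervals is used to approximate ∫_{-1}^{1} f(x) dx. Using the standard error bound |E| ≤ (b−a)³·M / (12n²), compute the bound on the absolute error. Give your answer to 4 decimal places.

|E| ≤ (2)³·12 / (12·6²) = 96/432 = 0.2222.

0.2222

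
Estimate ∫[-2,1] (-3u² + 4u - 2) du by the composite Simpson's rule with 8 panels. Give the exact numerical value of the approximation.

-21

h = (1 − (-2))/8 = 0.375.
Nodes u₀,…,u₈ = -2, -1.625, -1.25, -0.875, -0.5, -0.125, 0.25, 0.625, 1.
f(u) = -3u² + 4u - 2: f₀=-22, f₁=-16.421875, f₂=-11.6875, f₃=-7.796875, f₄=-4.75, f₅=-2.546875, f₆=-1.1875, f₇=-0.671875, f₈=-1.
(h/3)·[f₀ + 4f₁ + 2f₂ + 4f₃ + 2f₄ + 4f₅ + 2f₆ + 4f₇ + f₈] = 0.125·(-168) = -21.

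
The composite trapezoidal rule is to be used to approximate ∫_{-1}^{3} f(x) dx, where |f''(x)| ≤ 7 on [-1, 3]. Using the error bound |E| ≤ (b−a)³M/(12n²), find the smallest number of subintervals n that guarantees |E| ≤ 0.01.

Need 448/(12n²) ≤ 0.01.
n² ≥ 448/(12·0.01) = 3733.33 ⇒ n ≥ 61.1010, so the smallest n is 62.

62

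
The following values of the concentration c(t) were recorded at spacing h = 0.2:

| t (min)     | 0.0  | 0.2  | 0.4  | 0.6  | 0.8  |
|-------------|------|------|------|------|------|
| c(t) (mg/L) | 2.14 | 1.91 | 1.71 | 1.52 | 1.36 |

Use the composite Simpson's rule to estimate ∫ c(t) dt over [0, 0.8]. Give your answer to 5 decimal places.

h = 0.2, n = 4.
(h/3)·[y₀ + 4y₁ + 2y₂ + 4y₃ + y₄] = 0.066667·(20.64) = 1.37600.

1.37600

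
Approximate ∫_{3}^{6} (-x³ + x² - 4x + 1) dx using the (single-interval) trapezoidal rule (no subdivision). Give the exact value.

T = (b−a)/2 · [f(3) + f(6)] = 1.5·[(-29) + (-203)] = -348.

-348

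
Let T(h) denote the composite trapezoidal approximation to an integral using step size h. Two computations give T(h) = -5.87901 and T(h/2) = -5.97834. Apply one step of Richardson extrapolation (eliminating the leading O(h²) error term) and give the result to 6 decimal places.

R = (4·T(h/2) − T(h)) / 3 = (4·(-5.97834) − (-5.87901))/3 = (-18.03435)/3 = -6.011450.

-6.011450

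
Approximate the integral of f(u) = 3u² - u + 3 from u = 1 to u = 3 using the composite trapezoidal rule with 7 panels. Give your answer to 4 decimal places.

h = (3 − 1)/7 = 0.285714.
Nodes u₀,…,u₇ = 1, 1.285714, 1.571429, 1.857143, 2.142857, 2.428571, 2.714286, 3.
f(u) = 3u² - u + 3: f₀=5, f₁=6.673469, f₂=8.836735, f₃=11.489796, f₄=14.632653, f₅=18.265306, f₆=22.387755, f₇=27.
(h/2)·[f₀ + 2f₁ + 2f₂ + 2f₃ + 2f₄ + 2f₅ + 2f₆ + f₇] = 0.142857·(196.571429) = 28.0816.

28.0816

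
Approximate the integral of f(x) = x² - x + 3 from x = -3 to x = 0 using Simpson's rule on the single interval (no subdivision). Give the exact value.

22.5

S = (b−a)/6 · [f(-3) + 4f(-1.5) + f(0)] = 0.5·[15 + 4·6.75 + 3] = 22.5.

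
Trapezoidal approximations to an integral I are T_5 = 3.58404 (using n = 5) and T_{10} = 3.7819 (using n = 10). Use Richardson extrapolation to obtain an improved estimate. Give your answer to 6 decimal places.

R = (4·T_{10} − T_5) / 3 = (4·3.7819 − 3.58404)/3 = (11.54356)/3 = 3.847853.

3.847853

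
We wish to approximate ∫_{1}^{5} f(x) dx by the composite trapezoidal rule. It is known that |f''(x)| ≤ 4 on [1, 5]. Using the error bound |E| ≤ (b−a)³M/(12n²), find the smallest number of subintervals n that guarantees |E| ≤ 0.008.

52

Need 256/(12n²) ≤ 0.008.
n² ≥ 256/(12·0.008) = 2666.67 ⇒ n ≥ 51.6398, so the smallest n is 52.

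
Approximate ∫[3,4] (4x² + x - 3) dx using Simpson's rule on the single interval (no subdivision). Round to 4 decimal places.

S = (b−a)/6 · [f(3) + 4f(3.5) + f(4)] = 0.166667·[36 + 4·49.5 + 65] = 49.8333.

49.8333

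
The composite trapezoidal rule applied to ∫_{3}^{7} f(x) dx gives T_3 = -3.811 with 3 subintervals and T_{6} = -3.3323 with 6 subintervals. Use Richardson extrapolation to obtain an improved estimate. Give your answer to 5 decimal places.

R = (4·T_{6} − T_3) / 3 = (4·(-3.3323) − (-3.811))/3 = (-9.5182)/3 = -3.17273.

-3.17273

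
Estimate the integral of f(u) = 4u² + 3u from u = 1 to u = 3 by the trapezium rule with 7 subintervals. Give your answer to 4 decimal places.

h = (3 − 1)/7 = 0.285714.
Nodes u₀,…,u₇ = 1, 1.285714, 1.571429, 1.857143, 2.142857, 2.428571, 2.714286, 3.
f(u) = 4u² + 3u: f₀=7, f₁=10.469388, f₂=14.591837, f₃=19.367347, f₄=24.795918, f₅=30.877551, f₆=37.612245, f₇=45.
(h/2)·[f₀ + 2f₁ + 2f₂ + 2f₃ + 2f₄ + 2f₅ + 2f₆ + f₇] = 0.142857·(327.428571) = 46.7755.

46.7755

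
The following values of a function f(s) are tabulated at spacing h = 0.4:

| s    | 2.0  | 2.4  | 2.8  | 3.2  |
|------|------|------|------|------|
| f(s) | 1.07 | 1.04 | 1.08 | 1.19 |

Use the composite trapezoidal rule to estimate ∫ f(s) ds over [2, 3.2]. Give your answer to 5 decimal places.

1.30000

h = 0.4, n = 3.
(h/2)·[y₀ + 2y₁ + 2y₂ + y₃] = 0.2·(6.50) = 1.30000.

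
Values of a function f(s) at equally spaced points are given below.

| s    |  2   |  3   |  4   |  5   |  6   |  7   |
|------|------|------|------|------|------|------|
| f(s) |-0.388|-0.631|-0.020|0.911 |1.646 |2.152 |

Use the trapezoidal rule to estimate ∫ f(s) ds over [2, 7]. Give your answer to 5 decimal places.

h = 1, n = 5.
(h/2)·[y₀ + 2y₁ + 2y₂ + 2y₃ + 2y₄ + y₅] = 0.5·(5.576) = 2.78800.

2.78800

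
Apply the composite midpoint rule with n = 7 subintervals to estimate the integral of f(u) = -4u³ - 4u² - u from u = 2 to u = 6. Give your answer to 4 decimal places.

-1567.6735

h = (6 − 2)/7 = 0.571429.
Midpoints m₁,…,m₇ = 2.285714, 2.857143, 3.428571, 4, 4.571429, 5.142857, 5.714286.
f(m₁)=-70.950437, f(m₂)=-128.804665, f(m₃)=-211.661808, f(m₄)=-324, f(m₅)=-470.297376, f(m₆)=-655.032070, f(m₇)=-882.682216.
h·[f(m₁) + f(m₂) + f(m₃) + f(m₄) + f(m₅) + f(m₆) + f(m₇)] = 0.571429·(-2743.428571) = -1567.6735.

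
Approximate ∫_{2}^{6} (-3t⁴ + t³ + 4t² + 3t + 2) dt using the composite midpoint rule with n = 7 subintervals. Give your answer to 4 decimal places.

-3960.8863

h = (6 − 2)/7 = 0.571429.
Midpoints m₁,…,m₇ = 2.285714, 2.857143, 3.428571, 4, 4.571429, 5.142857, 5.714286.
f(m₁)=-40.189088, f(m₂)=-133.368596, f(m₃)=-314.937943, f(m₄)=-626, f(m₅)=-1115.334444, f(m₆)=-1839.397751, f(m₇)=-2862.323199.
h·[f(m₁) + f(m₂) + f(m₃) + f(m₄) + f(m₅) + f(m₆) + f(m₇)] = 0.571429·(-6931.551020) = -3960.8863.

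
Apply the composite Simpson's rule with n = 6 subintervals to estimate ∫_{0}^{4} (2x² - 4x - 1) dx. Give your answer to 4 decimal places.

6.6667

h = (4 − 0)/6 = 0.666667.
Nodes x₀,…,x₆ = 0, 0.666667, 1.333333, 2, 2.666667, 3.333333, 4.
f(x) = 2x² - 4x - 1: f₀=-1, f₁=-2.777778, f₂=-2.777778, f₃=-1, f₄=2.555556, f₅=7.888889, f₆=15.
(h/3)·[f₀ + 4f₁ + 2f₂ + 4f₃ + 2f₄ + 4f₅ + f₆] = 0.222222·(30) = 6.6667.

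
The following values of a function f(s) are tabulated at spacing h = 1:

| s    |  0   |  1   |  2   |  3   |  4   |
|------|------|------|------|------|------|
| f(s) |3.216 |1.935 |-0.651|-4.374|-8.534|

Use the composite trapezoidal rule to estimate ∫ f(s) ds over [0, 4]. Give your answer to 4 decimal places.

h = 1, n = 4.
(h/2)·[y₀ + 2y₁ + 2y₂ + 2y₃ + y₄] = 0.5·(-11.498) = -5.7490.

-5.7490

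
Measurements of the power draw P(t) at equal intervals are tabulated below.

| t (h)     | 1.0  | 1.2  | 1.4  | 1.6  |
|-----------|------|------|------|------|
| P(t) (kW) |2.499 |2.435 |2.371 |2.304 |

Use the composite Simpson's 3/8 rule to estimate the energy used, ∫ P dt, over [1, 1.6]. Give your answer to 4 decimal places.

h = 0.2, n = 3.
(3h/8)·[y₀ + 3y₁ + 3y₂ + y₃] = 0.075·(19.221) = 1.4416.

1.4416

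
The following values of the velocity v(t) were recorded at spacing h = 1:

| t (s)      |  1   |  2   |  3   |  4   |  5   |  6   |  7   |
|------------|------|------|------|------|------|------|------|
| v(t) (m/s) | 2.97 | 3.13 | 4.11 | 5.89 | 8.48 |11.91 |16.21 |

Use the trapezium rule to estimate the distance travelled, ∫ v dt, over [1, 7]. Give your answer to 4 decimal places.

43.1100

h = 1, n = 6.
(h/2)·[y₀ + 2y₁ + 2y₂ + 2y₃ + 2y₄ + 2y₅ + y₆] = 0.5·(86.22) = 43.1100.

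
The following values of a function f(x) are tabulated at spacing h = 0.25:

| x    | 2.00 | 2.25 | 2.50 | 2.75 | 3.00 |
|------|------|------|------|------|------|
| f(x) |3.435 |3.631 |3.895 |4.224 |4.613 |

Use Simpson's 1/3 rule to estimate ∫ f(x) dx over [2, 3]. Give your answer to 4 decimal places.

h = 0.25, n = 4.
(h/3)·[y₀ + 4y₁ + 2y₂ + 4y₃ + y₄] = 0.083333·(47.258) = 3.9382.

3.9382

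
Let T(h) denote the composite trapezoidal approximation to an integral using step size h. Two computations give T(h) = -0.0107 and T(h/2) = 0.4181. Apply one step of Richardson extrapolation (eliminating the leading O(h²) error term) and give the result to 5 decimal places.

R = (4·T(h/2) − T(h)) / 3 = (4·0.4181 − (-0.0107))/3 = (1.6831)/3 = 0.56103.

0.56103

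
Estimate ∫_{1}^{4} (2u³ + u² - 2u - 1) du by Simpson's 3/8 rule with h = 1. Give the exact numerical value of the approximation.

h = (4 − 1)/3 = 1.
Nodes u₀,…,u₃ = 1, 2, 3, 4.
f(u) = 2u³ + u² - 2u - 1: f₀=0, f₁=15, f₂=56, f₃=135.
(3h/8)·[f₀ + 3f₁ + 3f₂ + f₃] = 0.375·(348) = 130.5.

130.5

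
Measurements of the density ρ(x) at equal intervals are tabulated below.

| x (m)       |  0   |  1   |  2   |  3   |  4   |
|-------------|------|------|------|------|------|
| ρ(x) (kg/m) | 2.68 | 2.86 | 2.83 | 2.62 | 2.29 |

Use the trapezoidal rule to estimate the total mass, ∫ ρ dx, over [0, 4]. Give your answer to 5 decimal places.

10.79500

h = 1, n = 4.
(h/2)·[y₀ + 2y₁ + 2y₂ + 2y₃ + y₄] = 0.5·(21.59) = 10.79500.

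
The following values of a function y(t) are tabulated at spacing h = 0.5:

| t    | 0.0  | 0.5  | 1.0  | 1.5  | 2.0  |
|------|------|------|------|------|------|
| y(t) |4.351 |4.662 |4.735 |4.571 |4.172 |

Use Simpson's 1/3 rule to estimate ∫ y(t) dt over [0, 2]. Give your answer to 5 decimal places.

h = 0.5, n = 4.
(h/3)·[y₀ + 4y₁ + 2y₂ + 4y₃ + y₄] = 0.166667·(54.925) = 9.15417.

9.15417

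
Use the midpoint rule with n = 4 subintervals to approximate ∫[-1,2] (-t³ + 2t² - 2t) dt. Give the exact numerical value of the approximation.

-0.8203125

h = (2 − (-1))/4 = 0.75.
Midpoints m₁,…,m₄ = -0.625, 0.125, 0.875, 1.625.
f(m₁)=2.275390625, f(m₂)=-0.220703125, f(m₃)=-0.888671875, f(m₄)=-2.259765625.
h·[f(m₁) + f(m₂) + f(m₃) + f(m₄)] = 0.75·(-1.09375) = -0.8203125.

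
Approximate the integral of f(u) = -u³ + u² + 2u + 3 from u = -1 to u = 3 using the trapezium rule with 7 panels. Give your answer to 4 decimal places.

8.8980

h = (3 − (-1))/7 = 0.571429.
Nodes u₀,…,u₇ = -1, -0.428571, 0.142857, 0.714286, 1.285714, 1.857143, 2.428571, 3.
f(u) = -u³ + u² + 2u + 3: f₀=3, f₁=2.405248, f₂=3.303207, f₃=4.574344, f₄=5.099125, f₅=3.758017, f₆=-0.568513, f₇=-9.
(h/2)·[f₀ + 2f₁ + 2f₂ + 2f₃ + 2f₄ + 2f₅ + 2f₆ + f₇] = 0.285714·(31.142857) = 8.8980.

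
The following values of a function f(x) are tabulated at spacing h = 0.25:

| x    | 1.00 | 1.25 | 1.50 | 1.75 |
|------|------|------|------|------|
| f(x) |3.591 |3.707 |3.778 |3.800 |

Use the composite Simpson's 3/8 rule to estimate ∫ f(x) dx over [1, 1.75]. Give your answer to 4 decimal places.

h = 0.25, n = 3.
(3h/8)·[y₀ + 3y₁ + 3y₂ + y₃] = 0.09375·(29.846) = 2.7981.

2.7981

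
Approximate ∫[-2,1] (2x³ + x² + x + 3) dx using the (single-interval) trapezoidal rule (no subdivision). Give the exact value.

T = (b−a)/2 · [f(-2) + f(1)] = 1.5·[(-11) + 7] = -6.

-6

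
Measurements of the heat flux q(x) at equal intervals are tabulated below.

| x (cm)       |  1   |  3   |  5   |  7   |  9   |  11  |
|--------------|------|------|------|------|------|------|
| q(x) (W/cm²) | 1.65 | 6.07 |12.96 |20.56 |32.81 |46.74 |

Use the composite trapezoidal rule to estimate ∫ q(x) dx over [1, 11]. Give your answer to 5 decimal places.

193.19000

h = 2, n = 5.
(h/2)·[y₀ + 2y₁ + 2y₂ + 2y₃ + 2y₄ + y₅] = 1·(193.19) = 193.19000.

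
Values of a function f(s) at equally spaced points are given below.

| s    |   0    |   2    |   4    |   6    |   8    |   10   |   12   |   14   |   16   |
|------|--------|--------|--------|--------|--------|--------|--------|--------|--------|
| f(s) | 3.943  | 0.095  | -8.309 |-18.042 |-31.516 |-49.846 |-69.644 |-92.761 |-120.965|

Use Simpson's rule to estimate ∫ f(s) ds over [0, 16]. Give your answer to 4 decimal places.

-652.1173

h = 2, n = 8.
(h/3)·[y₀ + 4y₁ + 2y₂ + 4y₃ + 2y₄ + 4y₅ + 2y₆ + 4y₇ + y₈] = 0.666667·(-978.176) = -652.1173.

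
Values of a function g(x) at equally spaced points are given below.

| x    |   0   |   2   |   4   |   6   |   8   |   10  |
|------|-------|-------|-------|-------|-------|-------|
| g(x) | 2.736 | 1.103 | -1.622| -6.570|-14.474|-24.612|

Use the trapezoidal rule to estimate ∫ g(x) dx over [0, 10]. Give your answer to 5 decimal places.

h = 2, n = 5.
(h/2)·[y₀ + 2y₁ + 2y₂ + 2y₃ + 2y₄ + y₅] = 1·(-65.002) = -65.00200.

-65.00200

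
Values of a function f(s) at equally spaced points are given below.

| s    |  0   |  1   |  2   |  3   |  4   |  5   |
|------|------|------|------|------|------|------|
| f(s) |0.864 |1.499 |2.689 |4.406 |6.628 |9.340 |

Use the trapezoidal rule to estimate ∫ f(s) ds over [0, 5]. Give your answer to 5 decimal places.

20.32400

h = 1, n = 5.
(h/2)·[y₀ + 2y₁ + 2y₂ + 2y₃ + 2y₄ + y₅] = 0.5·(40.648) = 20.32400.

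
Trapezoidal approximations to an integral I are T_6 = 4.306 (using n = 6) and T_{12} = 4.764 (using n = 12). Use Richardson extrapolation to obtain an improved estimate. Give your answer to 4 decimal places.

R = (4·T_{12} − T_6) / 3 = (4·4.764 − 4.306)/3 = (14.750)/3 = 4.9167.

4.9167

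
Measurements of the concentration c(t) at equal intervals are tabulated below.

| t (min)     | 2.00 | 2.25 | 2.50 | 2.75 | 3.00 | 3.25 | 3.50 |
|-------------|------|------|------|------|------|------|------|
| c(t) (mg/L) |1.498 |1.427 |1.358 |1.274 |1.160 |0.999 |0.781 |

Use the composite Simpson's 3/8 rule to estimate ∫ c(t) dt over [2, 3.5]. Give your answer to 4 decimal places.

h = 0.25, n = 6.
(3h/8)·[y₀ + 3y₁ + 3y₂ + 2y₃ + 3y₄ + 3y₅ + y₆] = 0.09375·(19.659) = 1.8430.

1.8430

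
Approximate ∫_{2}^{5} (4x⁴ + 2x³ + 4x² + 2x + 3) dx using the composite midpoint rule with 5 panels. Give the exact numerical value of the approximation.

2934.61536

h = (5 − 2)/5 = 0.6.
Midpoints m₁,…,m₅ = 2.3, 2.9, 3.5, 4.1, 4.7.
f(m₁)=165.0304, f(m₂)=374.1304, f(m₃)=745, f(m₄)=1346.5864, f(m₅)=2260.2784.
h·[f(m₁) + f(m₂) + f(m₃) + f(m₄) + f(m₅)] = 0.6·(4891.0256) = 2934.61536.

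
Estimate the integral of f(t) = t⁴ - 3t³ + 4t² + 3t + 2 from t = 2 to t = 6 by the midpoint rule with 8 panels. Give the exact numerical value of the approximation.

916.140625

h = (6 − 2)/8 = 0.5.
Midpoints m₁,…,m₈ = 2.25, 2.75, 3.25, 3.75, 4.25, 4.75, 5.25, 5.75.
f(m₁)=20.45703125, f(m₂)=35.30078125, f(m₃)=62.58203125, f(m₄)=109.05078125, f(m₅)=182.95703125, f(m₆)=294.05078125, f(m₇)=453.58203125, f(m₈)=674.30078125.
h·[f(m₁) + f(m₂) + f(m₃) + f(m₄) + f(m₅) + f(m₆) + f(m₇) + f(m₈)] = 0.5·(1832.28125) = 916.140625.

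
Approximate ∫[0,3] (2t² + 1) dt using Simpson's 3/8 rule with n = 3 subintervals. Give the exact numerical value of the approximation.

h = (3 − 0)/3 = 1.
Nodes t₀,…,t₃ = 0, 1, 2, 3.
f(t) = 2t² + 1: f₀=1, f₁=3, f₂=9, f₃=19.
(3h/8)·[f₀ + 3f₁ + 3f₂ + f₃] = 0.375·(56) = 21.

21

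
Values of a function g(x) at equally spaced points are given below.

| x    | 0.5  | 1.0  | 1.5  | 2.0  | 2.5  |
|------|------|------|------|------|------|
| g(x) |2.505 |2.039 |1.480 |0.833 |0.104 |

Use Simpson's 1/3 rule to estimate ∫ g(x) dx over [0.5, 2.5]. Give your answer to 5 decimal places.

h = 0.5, n = 4.
(h/3)·[y₀ + 4y₁ + 2y₂ + 4y₃ + y₄] = 0.166667·(17.057) = 2.84283.

2.84283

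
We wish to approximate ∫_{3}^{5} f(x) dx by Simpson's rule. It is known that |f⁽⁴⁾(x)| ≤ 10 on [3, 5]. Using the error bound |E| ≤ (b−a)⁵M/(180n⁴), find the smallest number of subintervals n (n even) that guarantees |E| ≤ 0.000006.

Need 320/(180n⁴) ≤ 0.000006.
n⁴ ≥ 320/(180·0.000006) = 296296 ⇒ n ≥ 23.3309, so the smallest even n is 24. (n must be even for Simpson's rule.)

24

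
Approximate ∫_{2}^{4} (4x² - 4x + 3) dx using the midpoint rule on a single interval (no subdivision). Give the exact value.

M = (b−a)·f(3) = 2·(27) = 54.

54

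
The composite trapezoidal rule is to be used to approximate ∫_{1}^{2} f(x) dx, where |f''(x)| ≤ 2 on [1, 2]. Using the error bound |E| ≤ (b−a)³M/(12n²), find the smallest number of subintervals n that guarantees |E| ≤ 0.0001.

Need 2/(12n²) ≤ 0.0001.
n² ≥ 2/(12·0.0001) = 1666.67 ⇒ n ≥ 40.8248, so the smallest n is 41.

41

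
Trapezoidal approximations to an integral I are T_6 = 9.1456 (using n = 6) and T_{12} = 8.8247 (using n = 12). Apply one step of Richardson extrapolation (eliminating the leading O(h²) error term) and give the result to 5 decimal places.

8.71773

R = (4·T_{12} − T_6) / 3 = (4·8.8247 − 9.1456)/3 = (26.1532)/3 = 8.71773.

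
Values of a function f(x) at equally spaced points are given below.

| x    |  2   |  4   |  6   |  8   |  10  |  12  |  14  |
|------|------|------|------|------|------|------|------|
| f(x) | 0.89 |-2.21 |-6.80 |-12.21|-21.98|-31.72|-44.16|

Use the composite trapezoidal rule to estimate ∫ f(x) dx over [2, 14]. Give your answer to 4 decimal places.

-193.1100

h = 2, n = 6.
(h/2)·[y₀ + 2y₁ + 2y₂ + 2y₃ + 2y₄ + 2y₅ + y₆] = 1·(-193.11) = -193.1100.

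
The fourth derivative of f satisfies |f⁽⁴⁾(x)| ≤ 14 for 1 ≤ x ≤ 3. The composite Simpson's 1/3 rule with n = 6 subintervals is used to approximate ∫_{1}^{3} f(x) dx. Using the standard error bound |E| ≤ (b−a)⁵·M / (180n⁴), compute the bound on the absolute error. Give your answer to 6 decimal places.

0.001920

|E| ≤ (2)⁵·14 / (180·6⁴) = 448/233280 = 0.001920.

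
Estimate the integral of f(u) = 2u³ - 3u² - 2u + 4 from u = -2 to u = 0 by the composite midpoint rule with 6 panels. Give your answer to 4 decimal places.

-3.8333

h = (0 − (-2))/6 = 0.333333.
Midpoints m₁,…,m₆ = -1.833333, -1.5, -1.166667, -0.833333, -0.5, -0.166667.
f(m₁)=-14.740741, f(m₂)=-6.5, f(m₃)=-0.925926, f(m₄)=2.425926, f(m₅)=4, f(m₆)=4.240741.
h·[f(m₁) + f(m₂) + f(m₃) + f(m₄) + f(m₅) + f(m₆)] = 0.333333·(-11.5) = -3.8333.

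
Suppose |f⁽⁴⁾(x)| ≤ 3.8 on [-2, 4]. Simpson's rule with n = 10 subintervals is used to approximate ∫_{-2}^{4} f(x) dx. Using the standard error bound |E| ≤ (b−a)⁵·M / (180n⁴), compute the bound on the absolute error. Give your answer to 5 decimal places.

|E| ≤ (6)⁵·3.8 / (180·10⁴) = 29548.8/1800000 = 0.01642.

0.01642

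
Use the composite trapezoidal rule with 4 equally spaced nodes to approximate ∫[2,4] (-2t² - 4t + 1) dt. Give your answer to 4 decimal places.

h = (4 − 2)/3 = 0.666667.
Nodes t₀,…,t₃ = 2, 2.666667, 3.333333, 4.
f(t) = -2t² - 4t + 1: f₀=-15, f₁=-23.888889, f₂=-34.555556, f₃=-47.
(h/2)·[f₀ + 2f₁ + 2f₂ + f₃] = 0.333333·(-178.888889) = -59.6296.

-59.6296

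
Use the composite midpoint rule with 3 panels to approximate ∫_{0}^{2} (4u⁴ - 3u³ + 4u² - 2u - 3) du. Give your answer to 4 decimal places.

h = (2 − 0)/3 = 0.666667.
Midpoints m₁,…,m₃ = 0.333333, 1, 1.666667.
f(m₁)=-3.283951, f(m₂)=0, f(m₃)=21.753086.
h·[f(m₁) + f(m₂) + f(m₃)] = 0.666667·(18.469136) = 12.3128.

12.3128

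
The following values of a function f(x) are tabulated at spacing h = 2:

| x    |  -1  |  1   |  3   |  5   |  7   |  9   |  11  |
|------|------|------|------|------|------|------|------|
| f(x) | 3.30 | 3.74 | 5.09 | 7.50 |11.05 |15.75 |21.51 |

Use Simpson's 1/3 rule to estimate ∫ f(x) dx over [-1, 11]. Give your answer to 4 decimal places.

h = 2, n = 6.
(h/3)·[y₀ + 4y₁ + 2y₂ + 4y₃ + 2y₄ + 4y₅ + y₆] = 0.666667·(165.05) = 110.0333.

110.0333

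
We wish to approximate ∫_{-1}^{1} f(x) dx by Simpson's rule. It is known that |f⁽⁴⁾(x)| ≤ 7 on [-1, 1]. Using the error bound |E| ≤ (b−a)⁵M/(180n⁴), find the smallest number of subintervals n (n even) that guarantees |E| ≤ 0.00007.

12

Need 224/(180n⁴) ≤ 0.00007.
n⁴ ≥ 224/(180·0.00007) = 17777.8 ⇒ n ≥ 11.5470, so the smallest even n is 12. (n must be even for Simpson's rule.)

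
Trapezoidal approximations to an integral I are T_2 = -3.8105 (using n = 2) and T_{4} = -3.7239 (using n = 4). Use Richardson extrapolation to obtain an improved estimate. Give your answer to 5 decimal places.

-3.69503

R = (4·T_{4} − T_2) / 3 = (4·(-3.7239) − (-3.8105))/3 = (-11.0851)/3 = -3.69503.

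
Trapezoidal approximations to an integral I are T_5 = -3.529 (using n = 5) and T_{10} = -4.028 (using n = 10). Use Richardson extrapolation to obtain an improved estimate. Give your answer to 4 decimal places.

-4.1943

R = (4·T_{10} − T_5) / 3 = (4·(-4.028) − (-3.529))/3 = (-12.583)/3 = -4.1943.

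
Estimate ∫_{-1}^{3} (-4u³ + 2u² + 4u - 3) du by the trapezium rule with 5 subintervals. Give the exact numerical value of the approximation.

-61.6

h = (3 − (-1))/5 = 0.8.
Nodes u₀,…,u₅ = -1, -0.2, 0.6, 1.4, 2.2, 3.
f(u) = -4u³ + 2u² + 4u - 3: f₀=-1, f₁=-3.688, f₂=-0.744, f₃=-4.456, f₄=-27.112, f₅=-81.
(h/2)·[f₀ + 2f₁ + 2f₂ + 2f₃ + 2f₄ + f₅] = 0.4·(-154) = -61.6.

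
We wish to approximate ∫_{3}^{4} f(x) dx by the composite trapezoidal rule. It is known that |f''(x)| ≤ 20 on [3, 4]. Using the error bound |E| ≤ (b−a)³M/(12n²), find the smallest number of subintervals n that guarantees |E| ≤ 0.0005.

58

Need 20/(12n²) ≤ 0.0005.
n² ≥ 20/(12·0.0005) = 3333.33 ⇒ n ≥ 57.7350, so the smallest n is 58.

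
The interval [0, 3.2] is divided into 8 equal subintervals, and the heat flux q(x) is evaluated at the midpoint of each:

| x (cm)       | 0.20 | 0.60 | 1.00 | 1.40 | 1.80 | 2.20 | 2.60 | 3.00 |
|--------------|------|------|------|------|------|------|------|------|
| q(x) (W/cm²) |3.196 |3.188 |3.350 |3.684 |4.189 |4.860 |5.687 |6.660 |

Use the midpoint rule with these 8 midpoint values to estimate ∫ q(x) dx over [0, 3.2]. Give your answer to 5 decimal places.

13.92560

h = 0.4, n = 8.
h·[y(m₁) + y(m₂) + y(m₃) + y(m₄) + y(m₅) + y(m₆) + y(m₇) + y(m₈)] = 0.4·(34.814) = 13.92560.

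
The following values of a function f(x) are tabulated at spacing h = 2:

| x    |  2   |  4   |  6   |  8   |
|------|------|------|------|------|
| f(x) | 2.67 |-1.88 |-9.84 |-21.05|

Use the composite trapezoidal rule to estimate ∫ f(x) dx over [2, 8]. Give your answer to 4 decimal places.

h = 2, n = 3.
(h/2)·[y₀ + 2y₁ + 2y₂ + y₃] = 1·(-41.82) = -41.8200.

-41.8200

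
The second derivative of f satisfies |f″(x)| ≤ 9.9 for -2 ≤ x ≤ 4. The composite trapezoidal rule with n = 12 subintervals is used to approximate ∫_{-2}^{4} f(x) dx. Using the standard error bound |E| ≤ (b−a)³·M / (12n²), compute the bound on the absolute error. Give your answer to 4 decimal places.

|E| ≤ (6)³·9.9 / (12·12²) = 2138.4/1728 = 1.2375.

1.2375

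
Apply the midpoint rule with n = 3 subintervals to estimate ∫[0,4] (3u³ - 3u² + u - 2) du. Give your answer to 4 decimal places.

119.1111

h = (4 − 0)/3 = 1.333333.
Midpoints m₁,…,m₃ = 0.666667, 2, 3.333333.
f(m₁)=-1.777778, f(m₂)=12, f(m₃)=79.111111.
h·[f(m₁) + f(m₂) + f(m₃)] = 1.333333·(89.333333) = 119.1111.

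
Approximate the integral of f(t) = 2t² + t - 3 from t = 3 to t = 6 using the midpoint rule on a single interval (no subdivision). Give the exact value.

M = (b−a)·f(4.5) = 3·(42) = 126.

126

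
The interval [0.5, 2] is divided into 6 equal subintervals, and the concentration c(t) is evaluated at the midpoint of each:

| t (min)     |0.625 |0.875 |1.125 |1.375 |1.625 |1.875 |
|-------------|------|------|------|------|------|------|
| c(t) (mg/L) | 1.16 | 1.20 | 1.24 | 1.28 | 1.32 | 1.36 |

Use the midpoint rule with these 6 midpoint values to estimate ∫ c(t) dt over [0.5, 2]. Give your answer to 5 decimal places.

1.89000

h = 0.25, n = 6.
h·[y(m₁) + y(m₂) + y(m₃) + y(m₄) + y(m₅) + y(m₆)] = 0.25·(7.56) = 1.89000.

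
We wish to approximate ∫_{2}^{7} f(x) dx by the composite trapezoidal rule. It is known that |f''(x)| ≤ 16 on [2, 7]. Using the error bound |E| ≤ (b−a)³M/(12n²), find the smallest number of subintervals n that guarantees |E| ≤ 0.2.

29

Need 2000/(12n²) ≤ 0.2.
n² ≥ 2000/(12·0.2) = 833.333 ⇒ n ≥ 28.8675, so the smallest n is 29.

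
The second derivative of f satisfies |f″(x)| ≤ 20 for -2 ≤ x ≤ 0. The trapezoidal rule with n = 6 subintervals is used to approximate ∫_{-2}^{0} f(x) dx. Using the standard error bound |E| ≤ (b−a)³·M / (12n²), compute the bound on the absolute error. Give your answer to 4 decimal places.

0.3704

|E| ≤ (2)³·20 / (12·6²) = 160/432 = 0.3704.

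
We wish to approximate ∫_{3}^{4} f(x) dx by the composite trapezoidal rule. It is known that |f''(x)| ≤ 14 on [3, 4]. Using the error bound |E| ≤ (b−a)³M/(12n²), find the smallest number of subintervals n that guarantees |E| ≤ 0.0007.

Need 14/(12n²) ≤ 0.0007.
n² ≥ 14/(12·0.0007) = 1666.67 ⇒ n ≥ 40.8248, so the smallest n is 41.

41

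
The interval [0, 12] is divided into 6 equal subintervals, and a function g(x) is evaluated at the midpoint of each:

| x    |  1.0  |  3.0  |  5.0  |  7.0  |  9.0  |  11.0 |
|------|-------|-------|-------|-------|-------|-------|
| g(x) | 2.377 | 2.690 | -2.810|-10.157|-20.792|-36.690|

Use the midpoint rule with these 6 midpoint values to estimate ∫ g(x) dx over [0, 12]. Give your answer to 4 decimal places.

h = 2, n = 6.
h·[y(m₁) + y(m₂) + y(m₃) + y(m₄) + y(m₅) + y(m₆)] = 2·(-65.382) = -130.7640.

-130.7640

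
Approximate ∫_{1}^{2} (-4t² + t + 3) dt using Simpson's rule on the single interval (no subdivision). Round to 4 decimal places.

-4.8333

S = (b−a)/6 · [f(1) + 4f(1.5) + f(2)] = 0.166667·[0 + 4·(-4.5) + (-11)] = -4.8333.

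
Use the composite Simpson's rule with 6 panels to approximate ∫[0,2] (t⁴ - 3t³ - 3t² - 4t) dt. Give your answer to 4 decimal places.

-21.5967

h = (2 − 0)/6 = 0.333333.
Nodes t₀,…,t₆ = 0, 0.333333, 0.666667, 1, 1.333333, 1.666667, 2.
f(t) = t⁴ - 3t³ - 3t² - 4t: f₀=0, f₁=-1.765432, f₂=-4.691358, f₃=-9, f₄=-14.617284, f₅=-21.172840, f₆=-28.
(h/3)·[f₀ + 4f₁ + 2f₂ + 4f₃ + 2f₄ + 4f₅ + f₆] = 0.111111·(-194.370370) = -21.5967.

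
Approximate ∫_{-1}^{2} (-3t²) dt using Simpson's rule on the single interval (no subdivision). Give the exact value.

S = (b−a)/6 · [f(-1) + 4f(0.5) + f(2)] = 0.5·[(-3) + 4·(-0.75) + (-12)] = -9.

-9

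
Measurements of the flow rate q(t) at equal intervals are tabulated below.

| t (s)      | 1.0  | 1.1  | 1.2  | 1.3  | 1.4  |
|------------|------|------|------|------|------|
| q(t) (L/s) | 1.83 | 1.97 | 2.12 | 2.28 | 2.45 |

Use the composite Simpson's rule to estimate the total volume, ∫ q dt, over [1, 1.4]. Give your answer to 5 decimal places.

0.85067

h = 0.1, n = 4.
(h/3)·[y₀ + 4y₁ + 2y₂ + 4y₃ + y₄] = 0.033333·(25.52) = 0.85067.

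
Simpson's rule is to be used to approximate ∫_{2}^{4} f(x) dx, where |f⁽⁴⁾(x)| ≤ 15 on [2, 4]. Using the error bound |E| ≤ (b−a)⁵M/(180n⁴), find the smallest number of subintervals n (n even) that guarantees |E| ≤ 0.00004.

18

Need 480/(180n⁴) ≤ 0.00004.
n⁴ ≥ 480/(180·0.00004) = 66666.7 ⇒ n ≥ 16.0686, so the smallest even n is 18. (n must be even for Simpson's rule.)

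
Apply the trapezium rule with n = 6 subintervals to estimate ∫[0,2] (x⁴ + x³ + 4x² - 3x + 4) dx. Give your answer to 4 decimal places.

h = (2 − 0)/6 = 0.333333.
Nodes x₀,…,x₆ = 0, 0.333333, 0.666667, 1, 1.333333, 1.666667, 2.
f(x) = x⁴ + x³ + 4x² - 3x + 4: f₀=4, f₁=3.493827, f₂=4.271605, f₃=7, f₄=12.641975, f₅=22.456790, f₆=38.
(h/2)·[f₀ + 2f₁ + 2f₂ + 2f₃ + 2f₄ + 2f₅ + f₆] = 0.166667·(141.728395) = 23.6214.

23.6214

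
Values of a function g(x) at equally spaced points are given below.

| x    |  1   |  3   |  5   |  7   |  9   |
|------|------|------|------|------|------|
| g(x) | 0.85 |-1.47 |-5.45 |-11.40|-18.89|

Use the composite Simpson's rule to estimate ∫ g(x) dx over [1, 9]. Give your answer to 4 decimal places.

-53.6133

h = 2, n = 4.
(h/3)·[y₀ + 4y₁ + 2y₂ + 4y₃ + y₄] = 0.666667·(-80.42) = -53.6133.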